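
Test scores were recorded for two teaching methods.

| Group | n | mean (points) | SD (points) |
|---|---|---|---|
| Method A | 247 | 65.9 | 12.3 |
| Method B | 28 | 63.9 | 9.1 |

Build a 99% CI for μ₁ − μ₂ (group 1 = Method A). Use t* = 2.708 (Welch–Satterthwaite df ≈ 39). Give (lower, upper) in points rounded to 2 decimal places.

Standard errors of each mean: 12.3/√247 = 0.7826 and 9.1/√28 = 1.7197.
SE(x̄₁ − x̄₂) = √(0.7826² + 1.7197²) = 1.8894 for independent samples with unequal variances.
With t* = 2.708, the margin is 2.708 × 1.8894 = 5.1165.
x̄₁ − x̄₂ = 65.9 − 63.9 = 2.0000; the interval is 2.0000 ± 5.1165 = (-3.12, 7.12).

(-3.12, 7.12)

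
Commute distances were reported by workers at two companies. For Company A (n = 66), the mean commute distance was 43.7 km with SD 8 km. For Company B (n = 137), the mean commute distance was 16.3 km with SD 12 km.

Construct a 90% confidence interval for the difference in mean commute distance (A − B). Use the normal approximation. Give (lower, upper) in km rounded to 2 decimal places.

Per-group SEs: s₁/√n₁ = 8/√66 = 0.9847, s₂/√n₂ = 12/√137 = 1.0252.
Unpooled SE of the difference: √(0.96963409 + 1.05103504) = 1.4215.
Margin of error = z* · SE = 1.645 × 1.4215 = 2.3384.
x̄₁ − x̄₂ = 43.7 − 16.3 = 27.4000.
CI: 27.4000 ± 2.3384 = (25.06, 29.74).

(25.06, 29.74)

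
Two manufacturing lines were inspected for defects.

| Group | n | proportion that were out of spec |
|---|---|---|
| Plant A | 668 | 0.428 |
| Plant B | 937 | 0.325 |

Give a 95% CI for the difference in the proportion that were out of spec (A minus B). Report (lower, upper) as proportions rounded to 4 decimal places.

Each SE is √(p̂(1−p̂)/n): √(0.4280·0.5720/668) = 0.01914 and √(0.3250·0.6750/937) = 0.01530.
SE(p̂₁ − p̂₂) = √(SE₁² + SE₂²) = √(0.0003663396 + 0.00023409) = 0.02450, since the two samples are independent.
At 95% confidence z* = 1.960; margin = 1.960 × 0.02450 = 0.04802.
The difference is 0.4280 − 0.3250 = 0.1030, so the interval is 0.1030 ± 0.04802 = (0.0550, 0.1510).

(0.0550, 0.1510)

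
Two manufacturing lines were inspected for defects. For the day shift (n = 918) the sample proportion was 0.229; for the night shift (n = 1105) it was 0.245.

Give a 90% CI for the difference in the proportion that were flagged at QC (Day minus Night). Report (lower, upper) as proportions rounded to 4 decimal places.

SE₁ = √(p̂₁(1−p̂₁)/n₁) = √(0.2290·0.7710/918) = 0.01387; SE₂ = √(0.2450·0.7550/1105) = 0.01294.
Independent samples: SE of the difference = √(SE₁² + SE₂²) = √(0.0001923769 + 0.0001674436) = 0.01897.
z* for 90% confidence is 1.645, so the margin of error is 1.645 × 0.01897 = 0.03121.
Point estimate p̂₁ − p̂₂ = 0.2290 − 0.2450 = -0.0160.
-0.0160 ± 0.03121 → (-0.0472, 0.0152).

(-0.0472, 0.0152)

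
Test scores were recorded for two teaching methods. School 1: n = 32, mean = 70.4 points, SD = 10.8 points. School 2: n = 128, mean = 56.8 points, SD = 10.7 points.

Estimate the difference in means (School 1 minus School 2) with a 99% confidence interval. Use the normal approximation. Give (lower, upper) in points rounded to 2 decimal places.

(8.11, 19.09)

SE₁ = s₁/√n₁ = 10.8/√32 = 1.9092; SE₂ = 10.7/√128 = 0.9458.
Independent samples, unequal variances: SE_diff = √(SE₁² + SE₂²) = √(3.64504464 + 0.89453764) = 2.1306.
z* = 2.576, so margin of error = 2.576 × 2.1306 = 5.4884.
Difference in means = 70.4 − 56.8 = 13.6000.
13.6000 ± 5.4884 → (8.11, 19.09).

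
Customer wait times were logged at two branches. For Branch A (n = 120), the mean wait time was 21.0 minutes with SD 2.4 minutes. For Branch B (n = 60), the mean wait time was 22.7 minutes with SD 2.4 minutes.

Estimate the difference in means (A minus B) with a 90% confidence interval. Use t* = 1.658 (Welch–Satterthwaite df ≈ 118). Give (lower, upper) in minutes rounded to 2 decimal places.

SE₁ = s₁/√n₁ = 2.4/√120 = 0.2191; SE₂ = 2.4/√60 = 0.3098.
Independent samples, unequal variances: SE_diff = √(SE₁² + SE₂²) = √(0.04800481 + 0.09597604) = 0.3794.
t* = 1.658, so margin of error = 1.658 × 0.3794 = 0.6290.
Difference in means = 21.0 − 22.7 = -1.7000.
-1.7000 ± 0.6290 → (-2.33, -1.07).

(-2.33, -1.07)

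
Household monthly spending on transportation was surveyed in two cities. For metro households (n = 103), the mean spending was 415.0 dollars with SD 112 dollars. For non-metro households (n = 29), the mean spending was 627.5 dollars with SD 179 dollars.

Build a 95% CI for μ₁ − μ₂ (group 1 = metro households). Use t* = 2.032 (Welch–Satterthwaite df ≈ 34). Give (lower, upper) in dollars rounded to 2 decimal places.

Per-group SEs: s₁/√n₁ = 112/√103 = 11.0357, s₂/√n₂ = 179/√29 = 33.2395.
Unpooled SE of the difference: √(121.78667449 + 1104.86436025) = 35.0236.
Margin of error = t* · SE = 2.032 × 35.0236 = 71.1680.
x̄₁ − x̄₂ = 415.0 − 627.5 = -212.5000.
CI: -212.5000 ± 71.1680 = (-283.67, -141.33).

(-283.67, -141.33)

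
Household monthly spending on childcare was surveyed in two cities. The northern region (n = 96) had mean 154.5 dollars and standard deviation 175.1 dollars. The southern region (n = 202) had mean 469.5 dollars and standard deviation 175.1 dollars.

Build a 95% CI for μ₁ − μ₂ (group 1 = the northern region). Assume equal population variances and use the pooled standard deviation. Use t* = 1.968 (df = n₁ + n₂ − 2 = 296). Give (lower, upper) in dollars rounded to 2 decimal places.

Pooled variance s_p² = [95·175.1² + 201·175.1²] / (96+202−2) = 30660.0100, so s_p = 175.1000.
SE_diff = s_p·√(1/n₁ + 1/n₂) = 175.1000·√(1/96 + 1/202) = 21.7062.
t* = 1.968; margin = 1.968 × 21.7062 = 42.7178.
Difference = 154.5 − 469.5 = -315.0000.
-315.0000 ± 42.7178 → (-357.72, -272.28).

(-357.72, -272.28)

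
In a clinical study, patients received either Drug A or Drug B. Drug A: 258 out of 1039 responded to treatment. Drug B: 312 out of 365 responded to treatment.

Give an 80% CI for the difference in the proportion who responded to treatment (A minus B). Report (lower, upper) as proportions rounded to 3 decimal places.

(-0.636, -0.577)

First, p̂₁ = 258/1039 = 0.2483; p̂₂ = 312/365 = 0.8548.
The two standard errors are √(0.2483×0.7517/1039) = 0.01340 and √(0.8548×0.1452/365) = 0.01844.
Because the samples are independent, SE_diff = √(0.01340² + 0.01844²) = 0.02279.
Using z* = 1.282 for 80%, ME = 1.282 × 0.02279 = 0.02922.
p̂₁ − p̂₂ = -0.6065; interval -0.6065 ± 0.02922 gives (-0.636, -0.577).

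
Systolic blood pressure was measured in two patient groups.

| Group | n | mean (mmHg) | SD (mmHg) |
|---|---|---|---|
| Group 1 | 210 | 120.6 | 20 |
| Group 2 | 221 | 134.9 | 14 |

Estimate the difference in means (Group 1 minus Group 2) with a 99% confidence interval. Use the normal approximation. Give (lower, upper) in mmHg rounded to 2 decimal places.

(-18.60, -10.00)

Per-group SEs: s₁/√n₁ = 20/√210 = 1.3801, s₂/√n₂ = 14/√221 = 0.9417.
Unpooled SE of the difference: √(1.90467601 + 0.88679889) = 1.6708.
Margin of error = z* · SE = 2.576 × 1.6708 = 4.3040.
x̄₁ − x̄₂ = 120.6 − 134.9 = -14.3000.
CI: -14.3000 ± 4.3040 = (-18.60, -10.00).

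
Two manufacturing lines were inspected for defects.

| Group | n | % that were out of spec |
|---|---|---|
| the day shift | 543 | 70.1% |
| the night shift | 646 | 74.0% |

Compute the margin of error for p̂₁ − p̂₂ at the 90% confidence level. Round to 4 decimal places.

The two standard errors are √(0.7010×0.2990/543) = 0.01965 and √(0.7400×0.2600/646) = 0.01726.
Because the samples are independent, SE_diff = √(0.01965² + 0.01726²) = 0.02615.
Using z* = 1.645 for 90%, ME = 1.645 × 0.02615 = 0.04302.

0.0430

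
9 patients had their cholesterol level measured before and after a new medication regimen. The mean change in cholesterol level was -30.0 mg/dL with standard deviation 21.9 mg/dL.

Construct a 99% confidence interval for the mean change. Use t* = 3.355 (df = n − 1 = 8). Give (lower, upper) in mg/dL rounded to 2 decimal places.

(-54.49, -5.51)

This is a matched-pairs design, so SE = s_d/√n = 21.9/√9 = 7.3000.
Margin = 3.355 × 7.3000 = 24.4915; the interval is -30.0 ± 24.4915 = (-54.49, -5.51).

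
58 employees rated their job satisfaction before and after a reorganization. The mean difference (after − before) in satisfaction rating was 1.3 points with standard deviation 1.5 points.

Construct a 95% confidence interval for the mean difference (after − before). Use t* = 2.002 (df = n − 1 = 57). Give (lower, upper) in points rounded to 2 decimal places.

Paired design: SE = s_d/√n = 1.5/√58 = 0.1970.
t* = 2.002; margin of error = 2.002 × 0.1970 = 0.3944.
1.3 ± 0.3944 → (0.91, 1.69).

(0.91, 1.69)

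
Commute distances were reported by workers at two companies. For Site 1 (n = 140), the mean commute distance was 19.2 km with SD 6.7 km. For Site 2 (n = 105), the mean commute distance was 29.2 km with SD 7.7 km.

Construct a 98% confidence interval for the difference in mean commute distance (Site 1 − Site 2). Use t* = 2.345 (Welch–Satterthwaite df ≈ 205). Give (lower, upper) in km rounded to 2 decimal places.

Per-group SEs: s₁/√n₁ = 6.7/√140 = 0.5663, s₂/√n₂ = 7.7/√105 = 0.7514.
Unpooled SE of the difference: √(0.32069569 + 0.56460196) = 0.9409.
Margin of error = t* · SE = 2.345 × 0.9409 = 2.2064.
x̄₁ − x̄₂ = 19.2 − 29.2 = -10.0000.
CI: -10.0000 ± 2.2064 = (-12.21, -7.79).

(-12.21, -7.79)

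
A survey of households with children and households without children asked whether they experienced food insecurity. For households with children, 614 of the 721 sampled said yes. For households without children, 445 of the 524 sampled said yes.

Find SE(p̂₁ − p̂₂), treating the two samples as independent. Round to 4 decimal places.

0.0205

Sample proportions: 614/721 = 0.8516, 445/524 = 0.8492.
Each SE is √(p̂(1−p̂)/n): √(0.8516·0.1484/721) = 0.01324 and √(0.8492·0.1508/524) = 0.01563.
SE(p̂₁ − p̂₂) = √(SE₁² + SE₂²) = √(0.0001752976 + 0.0002442969) = 0.02048, since the two samples are independent.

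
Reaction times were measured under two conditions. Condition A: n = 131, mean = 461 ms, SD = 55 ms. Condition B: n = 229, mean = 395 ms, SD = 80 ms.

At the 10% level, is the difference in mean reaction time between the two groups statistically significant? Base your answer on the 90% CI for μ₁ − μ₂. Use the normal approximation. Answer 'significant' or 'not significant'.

Standard errors of each mean: 55/√131 = 4.8054 and 80/√229 = 5.2865.
SE(x̄₁ − x̄₂) = √(4.8054² + 5.2865²) = 7.1442 for independent samples with unequal variances.
With z* = 1.645, the margin is 1.645 × 7.1442 = 11.7522.
x̄₁ − x̄₂ = 461 − 395 = 66.0000; the interval is 66.0000 ± 11.7522 = (54.2478, 77.7522).
The interval (54.2478, 77.7522) does not contain 0, so the difference is significant.

significant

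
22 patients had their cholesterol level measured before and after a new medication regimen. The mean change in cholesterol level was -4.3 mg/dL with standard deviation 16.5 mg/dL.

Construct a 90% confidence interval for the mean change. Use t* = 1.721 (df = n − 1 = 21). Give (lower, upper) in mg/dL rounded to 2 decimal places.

(-10.35, 1.75)

Paired design: SE = s_d/√n = 16.5/√22 = 3.5178.
t* = 1.721; margin of error = 1.721 × 3.5178 = 6.0541.
-4.3 ± 6.0541 → (-10.35, 1.75).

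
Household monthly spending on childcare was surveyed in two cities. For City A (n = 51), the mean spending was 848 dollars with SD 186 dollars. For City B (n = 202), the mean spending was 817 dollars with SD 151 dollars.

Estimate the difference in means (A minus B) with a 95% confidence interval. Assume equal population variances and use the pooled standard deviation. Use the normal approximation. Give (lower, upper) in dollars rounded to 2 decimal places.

(-17.71, 79.71)

Pooled variance s_p² = [50·186² + 201·151²] / (51+202−2) = 25150.6016, so s_p = 158.5894.
SE_diff = s_p·√(1/n₁ + 1/n₂) = 158.5894·√(1/51 + 1/202) = 24.8527.
z* = 1.960; margin = 1.960 × 24.8527 = 48.7113.
Difference = 848 − 817 = 31.0000.
31.0000 ± 48.7113 → (-17.71, 79.71).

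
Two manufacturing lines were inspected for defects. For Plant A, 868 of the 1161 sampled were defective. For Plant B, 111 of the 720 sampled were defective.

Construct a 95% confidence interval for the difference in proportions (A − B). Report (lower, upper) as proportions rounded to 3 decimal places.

(0.557, 0.630)

First, p̂₁ = 868/1161 = 0.7476; p̂₂ = 111/720 = 0.1542.
The two standard errors are √(0.7476×0.2524/1161) = 0.01275 and √(0.1542×0.8458/720) = 0.01346.
Because the samples are independent, SE_diff = √(0.01275² + 0.01346²) = 0.01854.
Using z* = 1.960 for 95%, ME = 1.960 × 0.01854 = 0.03634.
p̂₁ − p̂₂ = 0.5934; interval 0.5934 ± 0.03634 gives (0.557, 0.630).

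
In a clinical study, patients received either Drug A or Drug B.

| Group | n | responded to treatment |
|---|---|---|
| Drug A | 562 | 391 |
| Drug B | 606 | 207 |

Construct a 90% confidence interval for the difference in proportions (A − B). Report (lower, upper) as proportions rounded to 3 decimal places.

(0.309, 0.399)

First, p̂₁ = 391/562 = 0.6957; p̂₂ = 207/606 = 0.3416.
The two standard errors are √(0.6957×0.3043/562) = 0.01941 and √(0.3416×0.6584/606) = 0.01926.
Because the samples are independent, SE_diff = √(0.01941² + 0.01926²) = 0.02734.
Using z* = 1.645 for 90%, ME = 1.645 × 0.02734 = 0.04497.
p̂₁ − p̂₂ = 0.3541; interval 0.3541 ± 0.04497 gives (0.309, 0.399).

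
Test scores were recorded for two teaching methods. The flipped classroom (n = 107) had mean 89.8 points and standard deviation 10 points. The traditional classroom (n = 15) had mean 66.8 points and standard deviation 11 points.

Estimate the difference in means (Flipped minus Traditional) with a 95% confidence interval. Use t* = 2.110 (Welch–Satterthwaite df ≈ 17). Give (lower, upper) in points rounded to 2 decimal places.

SE₁ = s₁/√n₁ = 10/√107 = 0.9667; SE₂ = 11/√15 = 2.8402.
Independent samples, unequal variances: SE_diff = √(SE₁² + SE₂²) = √(0.93450889 + 8.06673604) = 3.0002.
t* = 2.110, so margin of error = 2.110 × 3.0002 = 6.3304.
Difference in means = 89.8 − 66.8 = 23.0000.
23.0000 ± 6.3304 → (16.67, 29.33).

(16.67, 29.33)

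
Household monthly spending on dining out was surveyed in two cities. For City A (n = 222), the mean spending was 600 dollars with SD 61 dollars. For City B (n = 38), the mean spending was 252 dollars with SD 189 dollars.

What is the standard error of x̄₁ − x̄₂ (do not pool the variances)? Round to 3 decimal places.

Per-group SEs: s₁/√n₁ = 61/√222 = 4.0941, s₂/√n₂ = 189/√38 = 30.6598.
Unpooled SE of the difference: √(16.76165481 + 940.02333604) = 30.9319.

30.932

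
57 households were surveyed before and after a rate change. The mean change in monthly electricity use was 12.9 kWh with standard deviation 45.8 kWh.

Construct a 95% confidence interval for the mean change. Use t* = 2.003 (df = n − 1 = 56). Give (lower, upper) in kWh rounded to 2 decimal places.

This is a matched-pairs design, so SE = s_d/√n = 45.8/√57 = 6.0664.
Margin = 2.003 × 6.0664 = 12.1510; the interval is 12.9 ± 12.1510 = (0.75, 25.05).

(0.75, 25.05)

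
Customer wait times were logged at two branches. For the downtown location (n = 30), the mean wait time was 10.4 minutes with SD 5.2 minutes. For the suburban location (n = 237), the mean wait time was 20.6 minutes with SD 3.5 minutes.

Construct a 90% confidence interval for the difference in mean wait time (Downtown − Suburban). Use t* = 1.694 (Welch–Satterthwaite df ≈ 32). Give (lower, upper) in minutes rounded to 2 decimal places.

(-11.85, -8.55)

Standard errors of each mean: 5.2/√30 = 0.9494 and 3.5/√237 = 0.2273.
SE(x̄₁ − x̄₂) = √(0.9494² + 0.2273²) = 0.9762 for independent samples with unequal variances.
With t* = 1.694, the margin is 1.694 × 0.9762 = 1.6537.
x̄₁ − x̄₂ = 10.4 − 20.6 = -10.2000; the interval is -10.2000 ± 1.6537 = (-11.85, -8.55).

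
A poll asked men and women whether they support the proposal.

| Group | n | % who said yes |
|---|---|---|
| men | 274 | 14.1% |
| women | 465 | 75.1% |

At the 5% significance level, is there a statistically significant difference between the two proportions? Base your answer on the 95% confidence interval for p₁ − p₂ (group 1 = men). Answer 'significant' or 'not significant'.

significant

Each SE is √(p̂(1−p̂)/n): √(0.1410·0.8590/274) = 0.02102 and √(0.7510·0.2490/465) = 0.02005.
SE(p̂₁ − p̂₂) = √(SE₁² + SE₂²) = √(0.0004418404 + 0.0004020025) = 0.02905, since the two samples are independent.
At 95% confidence z* = 1.960; margin = 1.960 × 0.02905 = 0.05694.
The difference is 0.1410 − 0.7510 = -0.6100, so the interval is -0.6100 ± 0.05694 = (-0.66694, -0.55306).
The interval (-0.66694, -0.55306) does not contain 0, so the difference is significant.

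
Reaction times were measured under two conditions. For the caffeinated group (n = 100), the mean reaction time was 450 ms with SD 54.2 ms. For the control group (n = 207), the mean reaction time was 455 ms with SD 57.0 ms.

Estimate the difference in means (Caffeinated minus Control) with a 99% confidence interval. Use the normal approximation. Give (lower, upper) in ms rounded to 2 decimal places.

(-22.29, 12.29)

SE₁ = s₁/√n₁ = 54.2/√100 = 5.4200; SE₂ = 57.0/√207 = 3.9618.
Independent samples, unequal variances: SE_diff = √(SE₁² + SE₂²) = √(29.3764 + 15.69585924) = 6.7136.
z* = 2.576, so margin of error = 2.576 × 6.7136 = 17.2942.
Difference in means = 450 − 455 = -5.0000.
-5.0000 ± 17.2942 → (-22.29, 12.29).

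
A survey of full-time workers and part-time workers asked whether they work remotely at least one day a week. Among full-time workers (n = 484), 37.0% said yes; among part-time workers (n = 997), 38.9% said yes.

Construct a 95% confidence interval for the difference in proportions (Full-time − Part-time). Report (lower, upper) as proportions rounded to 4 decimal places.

(-0.0716, 0.0336)

Each SE is √(p̂(1−p̂)/n): √(0.3700·0.6300/484) = 0.02195 and √(0.3890·0.6110/997) = 0.01544.
SE(p̂₁ − p̂₂) = √(SE₁² + SE₂²) = √(0.0004818025 + 0.0002383936) = 0.02684, since the two samples are independent.
At 95% confidence z* = 1.960; margin = 1.960 × 0.02684 = 0.05261.
The difference is 0.3700 − 0.3890 = -0.0190, so the interval is -0.0190 ± 0.05261 = (-0.0716, 0.0336).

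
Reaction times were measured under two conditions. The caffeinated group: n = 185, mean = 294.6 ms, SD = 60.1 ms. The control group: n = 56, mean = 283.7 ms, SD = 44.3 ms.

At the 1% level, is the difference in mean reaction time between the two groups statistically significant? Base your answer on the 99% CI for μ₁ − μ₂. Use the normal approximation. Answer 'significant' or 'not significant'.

SE₁ = s₁/√n₁ = 60.1/√185 = 4.4186; SE₂ = 44.3/√56 = 5.9198.
Independent samples, unequal variances: SE_diff = √(SE₁² + SE₂²) = √(19.52402596 + 35.04403204) = 7.3870.
z* = 2.576, so margin of error = 2.576 × 7.3870 = 19.0289.
Difference in means = 294.6 − 283.7 = 10.9000.
10.9000 ± 19.0289 → (-8.1289, 29.9289).
The interval (-8.1289, 29.9289) contains 0, so the difference is not significant.

not significant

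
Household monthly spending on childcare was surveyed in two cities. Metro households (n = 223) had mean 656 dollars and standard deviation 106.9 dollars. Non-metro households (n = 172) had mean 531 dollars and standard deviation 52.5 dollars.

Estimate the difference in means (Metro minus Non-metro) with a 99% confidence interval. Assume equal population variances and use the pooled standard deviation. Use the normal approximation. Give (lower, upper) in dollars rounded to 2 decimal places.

(102.13, 147.87)

Pooled variance s_p² = [222·106.9² + 171·52.5²] / (223+172−2) = 7654.5755, so s_p = 87.4904.
SE_diff = s_p·√(1/n₁ + 1/n₂) = 87.4904·√(1/223 + 1/172) = 8.8786.
z* = 2.576; margin = 2.576 × 8.8786 = 22.8713.
Difference = 656 − 531 = 125.0000.
125.0000 ± 22.8713 → (102.13, 147.87).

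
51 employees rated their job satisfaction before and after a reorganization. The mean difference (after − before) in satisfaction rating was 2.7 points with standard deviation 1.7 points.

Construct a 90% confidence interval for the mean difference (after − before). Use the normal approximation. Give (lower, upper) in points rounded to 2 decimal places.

(2.31, 3.09)

This is a matched-pairs design, so SE = s_d/√n = 1.7/√51 = 0.2380.
Margin = 1.645 × 0.2380 = 0.3915; the interval is 2.7 ± 0.3915 = (2.31, 3.09).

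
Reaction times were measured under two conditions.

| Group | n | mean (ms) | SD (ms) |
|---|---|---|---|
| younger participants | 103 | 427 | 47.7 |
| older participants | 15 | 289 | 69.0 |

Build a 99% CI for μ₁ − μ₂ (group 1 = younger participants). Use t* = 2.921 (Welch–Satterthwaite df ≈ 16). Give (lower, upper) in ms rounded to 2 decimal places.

(84.18, 191.82)

SE₁ = s₁/√n₁ = 47.7/√103 = 4.7000; SE₂ = 69.0/√15 = 17.8157.
Independent samples, unequal variances: SE_diff = √(SE₁² + SE₂²) = √(22.09 + 317.39916649) = 18.4252.
t* = 2.921, so margin of error = 2.921 × 18.4252 = 53.8200.
Difference in means = 427 − 289 = 138.0000.
138.0000 ± 53.8200 → (84.18, 191.82).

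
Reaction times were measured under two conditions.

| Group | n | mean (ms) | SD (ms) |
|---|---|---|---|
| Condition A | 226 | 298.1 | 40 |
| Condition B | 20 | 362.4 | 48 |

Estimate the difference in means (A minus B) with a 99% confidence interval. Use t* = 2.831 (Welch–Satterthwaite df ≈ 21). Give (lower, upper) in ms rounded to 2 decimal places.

(-95.61, -32.99)

SE₁ = s₁/√n₁ = 40/√226 = 2.6608; SE₂ = 48/√20 = 10.7331.
Independent samples, unequal variances: SE_diff = √(SE₁² + SE₂²) = √(7.07985664 + 115.19943561) = 11.0580.
t* = 2.831, so margin of error = 2.831 × 11.0580 = 31.3052.
Difference in means = 298.1 − 362.4 = -64.3000.
-64.3000 ± 31.3052 → (-95.61, -32.99).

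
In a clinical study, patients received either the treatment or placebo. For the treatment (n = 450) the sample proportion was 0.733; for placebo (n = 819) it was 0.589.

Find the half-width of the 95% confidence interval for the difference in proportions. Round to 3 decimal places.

Each SE is √(p̂(1−p̂)/n): √(0.7330·0.2670/450) = 0.02085 and √(0.5890·0.4110/819) = 0.01719.
SE(p̂₁ − p̂₂) = √(SE₁² + SE₂²) = √(0.0004347225 + 0.0002954961) = 0.02702, since the two samples are independent.
At 95% confidence z* = 1.960; margin = 1.960 × 0.02702 = 0.05296.

0.053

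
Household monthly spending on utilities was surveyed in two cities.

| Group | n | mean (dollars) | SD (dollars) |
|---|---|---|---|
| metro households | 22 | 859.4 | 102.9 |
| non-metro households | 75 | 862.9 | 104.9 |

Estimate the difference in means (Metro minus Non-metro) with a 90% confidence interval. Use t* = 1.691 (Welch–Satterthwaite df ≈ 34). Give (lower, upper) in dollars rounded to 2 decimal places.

(-45.88, 38.88)

Standard errors of each mean: 102.9/√22 = 21.9384 and 104.9/√75 = 12.1128.
SE(x̄₁ − x̄₂) = √(21.9384² + 12.1128²) = 25.0602 for independent samples with unequal variances.
With t* = 1.691, the margin is 1.691 × 25.0602 = 42.3768.
x̄₁ − x̄₂ = 859.4 − 862.9 = -3.5000; the interval is -3.5000 ± 42.3768 = (-45.88, 38.88).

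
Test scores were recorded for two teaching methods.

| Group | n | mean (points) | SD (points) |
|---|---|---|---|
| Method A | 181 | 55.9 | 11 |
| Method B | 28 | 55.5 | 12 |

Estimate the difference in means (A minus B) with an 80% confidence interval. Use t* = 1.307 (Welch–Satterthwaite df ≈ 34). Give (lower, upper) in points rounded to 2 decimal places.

(-2.75, 3.55)

Standard errors of each mean: 11/√181 = 0.8176 and 12/√28 = 2.2678.
SE(x̄₁ − x̄₂) = √(0.8176² + 2.2678²) = 2.4107 for independent samples with unequal variances.
With t* = 1.307, the margin is 1.307 × 2.4107 = 3.1508.
x̄₁ − x̄₂ = 55.9 − 55.5 = 0.4000; the interval is 0.4000 ± 3.1508 = (-2.75, 3.55).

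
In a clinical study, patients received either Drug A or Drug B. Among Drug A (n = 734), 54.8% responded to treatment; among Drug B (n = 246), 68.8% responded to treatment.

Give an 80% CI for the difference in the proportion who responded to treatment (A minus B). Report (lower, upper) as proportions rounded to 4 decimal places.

(-0.1846, -0.0954)

SE₁ = √(p̂₁(1−p̂₁)/n₁) = √(0.5480·0.4520/734) = 0.01837; SE₂ = √(0.6880·0.3120/246) = 0.02954.
Independent samples: SE of the difference = √(SE₁² + SE₂²) = √(0.0003374569 + 0.0008726116) = 0.03479.
z* for 80% confidence is 1.282, so the margin of error is 1.282 × 0.03479 = 0.04460.
Point estimate p̂₁ − p̂₂ = 0.5480 − 0.6880 = -0.1400.
-0.1400 ± 0.04460 → (-0.1846, -0.0954).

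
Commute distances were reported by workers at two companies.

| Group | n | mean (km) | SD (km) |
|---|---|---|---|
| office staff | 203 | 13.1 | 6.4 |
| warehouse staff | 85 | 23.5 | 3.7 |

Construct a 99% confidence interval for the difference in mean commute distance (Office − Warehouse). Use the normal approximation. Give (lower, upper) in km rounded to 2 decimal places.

(-11.95, -8.85)

SE₁ = s₁/√n₁ = 6.4/√203 = 0.4492; SE₂ = 3.7/√85 = 0.4013.
Independent samples, unequal variances: SE_diff = √(SE₁² + SE₂²) = √(0.20178064 + 0.16104169) = 0.6023.
z* = 2.576, so margin of error = 2.576 × 0.6023 = 1.5515.
Difference in means = 13.1 − 23.5 = -10.4000.
-10.4000 ± 1.5515 → (-11.95, -8.85).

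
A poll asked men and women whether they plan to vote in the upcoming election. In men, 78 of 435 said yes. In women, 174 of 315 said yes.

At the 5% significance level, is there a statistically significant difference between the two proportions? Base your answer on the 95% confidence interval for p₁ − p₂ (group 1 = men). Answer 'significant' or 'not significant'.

significant

p̂₁ = 78/435 = 0.1793 and p̂₂ = 174/315 = 0.5524.
SE₁ = √(p̂₁(1−p̂₁)/n₁) = √(0.1793·0.8207/435) = 0.01839; SE₂ = √(0.5524·0.4476/315) = 0.02802.
Independent samples: SE of the difference = √(SE₁² + SE₂²) = √(0.0003381921 + 0.0007851204) = 0.03352.
z* for 95% confidence is 1.960, so the margin of error is 1.960 × 0.03352 = 0.06570.
Point estimate p̂₁ − p̂₂ = 0.1793 − 0.5524 = -0.3731.
-0.3731 ± 0.06570 → (-0.43880, -0.30740).
The interval (-0.43880, -0.30740) does not contain 0, so the difference is significant.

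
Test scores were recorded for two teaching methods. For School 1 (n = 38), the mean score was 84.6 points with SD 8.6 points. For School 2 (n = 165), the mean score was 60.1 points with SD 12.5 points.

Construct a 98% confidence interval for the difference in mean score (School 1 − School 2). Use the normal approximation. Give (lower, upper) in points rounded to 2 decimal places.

Per-group SEs: s₁/√n₁ = 8.6/√38 = 1.3951, s₂/√n₂ = 12.5/√165 = 0.9731.
Unpooled SE of the difference: √(1.94630401 + 0.94692361) = 1.7009.
Margin of error = z* · SE = 2.326 × 1.7009 = 3.9563.
x̄₁ − x̄₂ = 84.6 − 60.1 = 24.5000.
CI: 24.5000 ± 3.9563 = (20.54, 28.46).

(20.54, 28.46)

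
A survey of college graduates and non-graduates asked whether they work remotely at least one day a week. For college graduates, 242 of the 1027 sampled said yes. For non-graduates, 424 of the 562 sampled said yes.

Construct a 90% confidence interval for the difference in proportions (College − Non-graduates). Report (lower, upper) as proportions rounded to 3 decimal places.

First, p̂₁ = 242/1027 = 0.2356; p̂₂ = 424/562 = 0.7544.
The two standard errors are √(0.2356×0.7644/1027) = 0.01324 and √(0.7544×0.2456/562) = 0.01816.
Because the samples are independent, SE_diff = √(0.01324² + 0.01816²) = 0.02247.
Using z* = 1.645 for 90%, ME = 1.645 × 0.02247 = 0.03696.
p̂₁ − p̂₂ = -0.5188; interval -0.5188 ± 0.03696 gives (-0.556, -0.482).

(-0.556, -0.482)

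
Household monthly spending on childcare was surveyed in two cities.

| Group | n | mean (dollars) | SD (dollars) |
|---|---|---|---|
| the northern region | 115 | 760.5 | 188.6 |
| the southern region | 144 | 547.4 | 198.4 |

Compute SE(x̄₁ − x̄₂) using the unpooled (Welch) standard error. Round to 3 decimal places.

Standard errors of each mean: 188.6/√115 = 17.5870 and 198.4/√144 = 16.5333.
SE(x̄₁ − x̄₂) = √(17.5870² + 16.5333²) = 24.1382 for independent samples with unequal variances.

24.138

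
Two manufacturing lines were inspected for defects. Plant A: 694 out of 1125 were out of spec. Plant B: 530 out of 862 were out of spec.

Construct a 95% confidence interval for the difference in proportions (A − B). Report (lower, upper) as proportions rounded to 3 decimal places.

First, p̂₁ = 694/1125 = 0.6169; p̂₂ = 530/862 = 0.6148.
The two standard errors are √(0.6169×0.3831/1125) = 0.01449 and √(0.6148×0.3852/862) = 0.01658.
Because the samples are independent, SE_diff = √(0.01449² + 0.01658²) = 0.02202.
Using z* = 1.960 for 95%, ME = 1.960 × 0.02202 = 0.04316.
p̂₁ − p̂₂ = 0.0021; interval 0.0021 ± 0.04316 gives (-0.041, 0.045).

(-0.041, 0.045)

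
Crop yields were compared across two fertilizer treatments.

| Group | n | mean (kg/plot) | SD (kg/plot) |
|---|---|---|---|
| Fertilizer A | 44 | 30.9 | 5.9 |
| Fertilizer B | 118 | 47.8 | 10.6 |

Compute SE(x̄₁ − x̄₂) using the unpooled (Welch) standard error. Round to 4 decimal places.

Per-group SEs: s₁/√n₁ = 5.9/√44 = 0.8895, s₂/√n₂ = 10.6/√118 = 0.9758.
Unpooled SE of the difference: √(0.79121025 + 0.95218564) = 1.3204.

1.3204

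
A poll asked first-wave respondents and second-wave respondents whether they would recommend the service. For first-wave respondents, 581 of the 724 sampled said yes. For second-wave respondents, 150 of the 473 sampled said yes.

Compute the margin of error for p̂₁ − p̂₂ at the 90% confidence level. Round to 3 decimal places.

Sample proportions: 581/724 = 0.8025, 150/473 = 0.3171.
Each SE is √(p̂(1−p̂)/n): √(0.8025·0.1975/724) = 0.01480 and √(0.3171·0.6829/473) = 0.02140.
SE(p̂₁ − p̂₂) = √(SE₁² + SE₂²) = √(0.00021904 + 0.00045796) = 0.02602, since the two samples are independent.
At 90% confidence z* = 1.645; margin = 1.645 × 0.02602 = 0.04280.

0.043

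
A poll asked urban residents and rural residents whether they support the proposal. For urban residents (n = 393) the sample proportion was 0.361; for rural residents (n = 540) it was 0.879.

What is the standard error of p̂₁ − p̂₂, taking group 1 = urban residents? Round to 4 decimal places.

SE₁ = √(p̂₁(1−p̂₁)/n₁) = √(0.3610·0.6390/393) = 0.02423; SE₂ = √(0.8790·0.1210/540) = 0.01403.
Independent samples: SE of the difference = √(SE₁² + SE₂²) = √(0.0005870929 + 0.0001968409) = 0.02800.

0.0280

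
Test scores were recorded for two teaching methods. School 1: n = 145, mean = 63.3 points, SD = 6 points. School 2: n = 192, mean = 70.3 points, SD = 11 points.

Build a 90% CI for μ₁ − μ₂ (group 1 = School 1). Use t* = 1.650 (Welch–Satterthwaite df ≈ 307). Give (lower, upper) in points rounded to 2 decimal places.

Per-group SEs: s₁/√n₁ = 6/√145 = 0.4983, s₂/√n₂ = 11/√192 = 0.7939.
Unpooled SE of the difference: √(0.24830289 + 0.63027721) = 0.9373.
Margin of error = t* · SE = 1.650 × 0.9373 = 1.5465.
x̄₁ − x̄₂ = 63.3 − 70.3 = -7.0000.
CI: -7.0000 ± 1.5465 = (-8.55, -5.45).

(-8.55, -5.45)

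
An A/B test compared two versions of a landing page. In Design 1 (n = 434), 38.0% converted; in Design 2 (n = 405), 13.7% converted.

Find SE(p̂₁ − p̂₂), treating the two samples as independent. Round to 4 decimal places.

The two standard errors are √(0.3800×0.6200/434) = 0.02330 and √(0.1370×0.8630/405) = 0.01709.
Because the samples are independent, SE_diff = √(0.02330² + 0.01709²) = 0.02890.

0.0289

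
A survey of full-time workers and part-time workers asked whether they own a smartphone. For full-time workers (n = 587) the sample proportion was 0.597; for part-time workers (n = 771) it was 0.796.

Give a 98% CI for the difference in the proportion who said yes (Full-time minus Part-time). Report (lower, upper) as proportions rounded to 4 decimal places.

The two standard errors are √(0.5970×0.4030/587) = 0.02025 and √(0.7960×0.2040/771) = 0.01451.
Because the samples are independent, SE_diff = √(0.02025² + 0.01451²) = 0.02491.
Using z* = 2.326 for 98%, ME = 2.326 × 0.02491 = 0.05794.
p̂₁ − p̂₂ = -0.1990; interval -0.1990 ± 0.05794 gives (-0.2569, -0.1411).

(-0.2569, -0.1411)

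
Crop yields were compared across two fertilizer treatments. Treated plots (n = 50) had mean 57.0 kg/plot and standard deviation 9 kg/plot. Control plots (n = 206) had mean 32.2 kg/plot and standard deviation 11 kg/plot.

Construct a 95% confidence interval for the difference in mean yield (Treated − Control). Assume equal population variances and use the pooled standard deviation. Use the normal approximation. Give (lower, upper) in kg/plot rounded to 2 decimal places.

s_p = √[((n₁−1)s₁² + (n₂−1)s₂²)/(n₁+n₂−2)] = √[(49·9² + 205·11²)/254] = 10.6435.
SE = 10.6435·√(1/50 + 1/206) = 1.6780.
With z* = 1.960, margin = 1.960 × 1.6780 = 3.2889.
x̄₁ − x̄₂ = 57.0 − 32.2 = 24.8000; interval 24.8000 ± 3.2889 = (21.51, 28.09).

(21.51, 28.09)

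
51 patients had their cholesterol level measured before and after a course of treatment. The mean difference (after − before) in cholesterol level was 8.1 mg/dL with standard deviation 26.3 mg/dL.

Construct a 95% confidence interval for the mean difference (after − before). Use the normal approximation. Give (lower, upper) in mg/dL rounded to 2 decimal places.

(0.88, 15.32)

Paired design: SE = s_d/√n = 26.3/√51 = 3.6827.
z* = 1.960; margin of error = 1.960 × 3.6827 = 7.2181.
8.1 ± 7.2181 → (0.88, 15.32).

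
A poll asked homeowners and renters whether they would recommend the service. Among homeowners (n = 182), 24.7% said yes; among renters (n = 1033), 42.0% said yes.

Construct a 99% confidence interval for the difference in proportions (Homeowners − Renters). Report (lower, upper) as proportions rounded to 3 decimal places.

(-0.264, -0.082)

The two standard errors are √(0.2470×0.7530/182) = 0.03197 and √(0.4200×0.5800/1033) = 0.01536.
Because the samples are independent, SE_diff = √(0.03197² + 0.01536²) = 0.03547.
Using z* = 2.576 for 99%, ME = 2.576 × 0.03547 = 0.09137.
p̂₁ − p̂₂ = -0.1730; interval -0.1730 ± 0.09137 gives (-0.264, -0.082).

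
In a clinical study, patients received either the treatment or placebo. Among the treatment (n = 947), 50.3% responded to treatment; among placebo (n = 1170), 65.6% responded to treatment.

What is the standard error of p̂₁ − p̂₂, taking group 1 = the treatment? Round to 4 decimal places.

The two standard errors are √(0.5030×0.4970/947) = 0.01625 and √(0.6560×0.3440/1170) = 0.01389.
Because the samples are independent, SE_diff = √(0.01625² + 0.01389²) = 0.02138.

0.0214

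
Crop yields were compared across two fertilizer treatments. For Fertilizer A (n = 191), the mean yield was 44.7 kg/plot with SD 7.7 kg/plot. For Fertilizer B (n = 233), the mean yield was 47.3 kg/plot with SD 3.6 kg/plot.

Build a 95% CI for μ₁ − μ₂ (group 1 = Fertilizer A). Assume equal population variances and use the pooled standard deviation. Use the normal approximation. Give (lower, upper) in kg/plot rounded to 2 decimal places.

(-3.71, -1.49)

Pooled variance s_p² = [190·7.7² + 232·3.6²] / (191+233−2) = 33.8195, so s_p = 5.8155.
SE_diff = s_p·√(1/n₁ + 1/n₂) = 5.8155·√(1/191 + 1/233) = 0.5676.
z* = 1.960; margin = 1.960 × 0.5676 = 1.1125.
Difference = 44.7 − 47.3 = -2.6000.
-2.6000 ± 1.1125 → (-3.71, -1.49).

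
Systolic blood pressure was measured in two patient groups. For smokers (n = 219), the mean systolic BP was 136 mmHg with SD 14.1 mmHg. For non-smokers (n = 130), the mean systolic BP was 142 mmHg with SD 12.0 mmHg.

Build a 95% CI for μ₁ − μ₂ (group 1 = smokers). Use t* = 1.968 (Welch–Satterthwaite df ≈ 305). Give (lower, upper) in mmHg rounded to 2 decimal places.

SE₁ = s₁/√n₁ = 14.1/√219 = 0.9528; SE₂ = 12.0/√130 = 1.0525.
Independent samples, unequal variances: SE_diff = √(SE₁² + SE₂²) = √(0.90782784 + 1.10775625) = 1.4197.
t* = 1.968, so margin of error = 1.968 × 1.4197 = 2.7940.
Difference in means = 136 − 142 = -6.0000.
-6.0000 ± 2.7940 → (-8.79, -3.21).

(-8.79, -3.21)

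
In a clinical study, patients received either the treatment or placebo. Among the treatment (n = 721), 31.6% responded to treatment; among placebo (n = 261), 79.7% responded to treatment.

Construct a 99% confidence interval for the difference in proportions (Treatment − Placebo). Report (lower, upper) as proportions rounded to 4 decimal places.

(-0.5591, -0.4029)

The two standard errors are √(0.3160×0.6840/721) = 0.01731 and √(0.7970×0.2030/261) = 0.02490.
Because the samples are independent, SE_diff = √(0.01731² + 0.02490²) = 0.03033.
Using z* = 2.576 for 99%, ME = 2.576 × 0.03033 = 0.07813.
p̂₁ − p̂₂ = -0.4810; interval -0.4810 ± 0.07813 gives (-0.5591, -0.4029).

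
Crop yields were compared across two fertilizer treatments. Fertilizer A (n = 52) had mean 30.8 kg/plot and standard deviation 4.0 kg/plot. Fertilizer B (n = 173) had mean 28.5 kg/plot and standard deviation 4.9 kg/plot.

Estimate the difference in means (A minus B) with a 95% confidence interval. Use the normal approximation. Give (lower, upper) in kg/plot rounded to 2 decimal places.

Standard errors of each mean: 4.0/√52 = 0.5547 and 4.9/√173 = 0.3725.
SE(x̄₁ − x̄₂) = √(0.5547² + 0.3725²) = 0.6682 for independent samples with unequal variances.
With z* = 1.960, the margin is 1.960 × 0.6682 = 1.3097.
x̄₁ − x̄₂ = 30.8 − 28.5 = 2.3000; the interval is 2.3000 ± 1.3097 = (0.99, 3.61).

(0.99, 3.61)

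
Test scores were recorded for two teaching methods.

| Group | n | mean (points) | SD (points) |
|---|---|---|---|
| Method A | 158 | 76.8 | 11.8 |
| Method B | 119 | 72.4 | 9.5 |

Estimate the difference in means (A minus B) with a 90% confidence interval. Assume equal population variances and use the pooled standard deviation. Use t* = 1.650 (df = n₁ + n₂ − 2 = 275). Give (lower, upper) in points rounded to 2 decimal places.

(2.22, 6.58)

Pooled variance s_p² = [157·11.8² + 118·9.5²] / (158+119−2) = 118.2188, so s_p = 10.8728.
SE_diff = s_p·√(1/n₁ + 1/n₂) = 10.8728·√(1/158 + 1/119) = 1.3197.
t* = 1.650; margin = 1.650 × 1.3197 = 2.1775.
Difference = 76.8 − 72.4 = 4.4000.
4.4000 ± 2.1775 → (2.22, 6.58).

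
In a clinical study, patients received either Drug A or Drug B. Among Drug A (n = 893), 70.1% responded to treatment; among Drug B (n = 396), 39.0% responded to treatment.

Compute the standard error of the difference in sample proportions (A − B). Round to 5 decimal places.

The two standard errors are √(0.7010×0.2990/893) = 0.01532 and √(0.3900×0.6100/396) = 0.02451.
Because the samples are independent, SE_diff = √(0.01532² + 0.02451²) = 0.02890.

0.02890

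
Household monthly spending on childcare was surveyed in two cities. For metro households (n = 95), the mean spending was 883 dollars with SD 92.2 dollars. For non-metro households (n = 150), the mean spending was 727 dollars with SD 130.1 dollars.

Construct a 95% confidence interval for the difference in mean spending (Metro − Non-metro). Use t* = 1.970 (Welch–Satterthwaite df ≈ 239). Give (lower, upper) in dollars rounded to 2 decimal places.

SE₁ = s₁/√n₁ = 92.2/√95 = 9.4595; SE₂ = 130.1/√150 = 10.6226.
Independent samples, unequal variances: SE_diff = √(SE₁² + SE₂²) = √(89.48214025 + 112.83963076) = 14.2240.
t* = 1.970, so margin of error = 1.970 × 14.2240 = 28.0213.
Difference in means = 883 − 727 = 156.0000.
156.0000 ± 28.0213 → (127.98, 184.02).

(127.98, 184.02)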